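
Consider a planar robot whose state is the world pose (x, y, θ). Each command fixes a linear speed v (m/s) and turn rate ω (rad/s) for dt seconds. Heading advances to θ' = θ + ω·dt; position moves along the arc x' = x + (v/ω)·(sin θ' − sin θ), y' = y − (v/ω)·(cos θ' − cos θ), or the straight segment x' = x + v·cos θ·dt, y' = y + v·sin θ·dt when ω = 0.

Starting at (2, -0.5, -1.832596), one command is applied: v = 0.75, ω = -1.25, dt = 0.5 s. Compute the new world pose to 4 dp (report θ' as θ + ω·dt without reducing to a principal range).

θ' = -1.8326 + -1.25·0.5 = -2.4576
R = v/ω = 0.75/-1.25 = -0.6000
x' = 2 + -0.6000·(sin -2.4576 − sin -1.8326) = 1.7996
y' = -0.5 − -0.6000·(cos -2.4576 − cos -1.8326) = -0.8097

(1.7996, -0.8097, -2.4576)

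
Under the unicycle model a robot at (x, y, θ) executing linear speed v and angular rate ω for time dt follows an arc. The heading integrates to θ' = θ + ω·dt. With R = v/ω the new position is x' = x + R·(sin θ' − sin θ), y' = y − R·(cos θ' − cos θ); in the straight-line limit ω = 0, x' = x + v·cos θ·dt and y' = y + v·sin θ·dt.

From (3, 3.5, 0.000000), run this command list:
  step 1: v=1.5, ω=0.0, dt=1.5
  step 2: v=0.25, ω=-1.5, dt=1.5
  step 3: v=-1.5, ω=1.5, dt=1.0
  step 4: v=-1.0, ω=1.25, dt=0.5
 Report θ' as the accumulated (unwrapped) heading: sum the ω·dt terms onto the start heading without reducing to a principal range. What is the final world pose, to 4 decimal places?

step 1: θ'=0.0000 (straight) → pose (5.2500, 3.5000, 0.0000)
step 2: θ'=-2.2500 (R=-0.1667) → pose (5.3797, 3.2286, -2.2500)
step 3: θ'=-0.7500 (R=-1.0000) → pose (5.2832, 4.5885, -0.7500)
step 4: θ'=-0.1250 (R=-0.8000) → pose (4.8377, 4.7969, -0.1250)

(4.8377, 4.7969, -0.1250)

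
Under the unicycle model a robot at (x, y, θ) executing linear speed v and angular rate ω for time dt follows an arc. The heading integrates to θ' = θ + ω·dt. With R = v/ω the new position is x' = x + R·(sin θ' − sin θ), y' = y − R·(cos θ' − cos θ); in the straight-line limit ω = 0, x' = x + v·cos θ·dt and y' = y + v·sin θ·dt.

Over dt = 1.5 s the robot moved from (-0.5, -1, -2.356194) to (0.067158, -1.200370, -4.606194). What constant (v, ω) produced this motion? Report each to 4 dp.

Δθ = -4.606194 − -2.356194 = -2.250000
ω = Δθ/dt = -2.250000/1.5 = -1.5000
R = Δx/(sin θ' − sin θ) = 0.3333
v = R·ω = 0.3333·-1.5000 = -0.5000

v = -0.5000, ω = -1.5000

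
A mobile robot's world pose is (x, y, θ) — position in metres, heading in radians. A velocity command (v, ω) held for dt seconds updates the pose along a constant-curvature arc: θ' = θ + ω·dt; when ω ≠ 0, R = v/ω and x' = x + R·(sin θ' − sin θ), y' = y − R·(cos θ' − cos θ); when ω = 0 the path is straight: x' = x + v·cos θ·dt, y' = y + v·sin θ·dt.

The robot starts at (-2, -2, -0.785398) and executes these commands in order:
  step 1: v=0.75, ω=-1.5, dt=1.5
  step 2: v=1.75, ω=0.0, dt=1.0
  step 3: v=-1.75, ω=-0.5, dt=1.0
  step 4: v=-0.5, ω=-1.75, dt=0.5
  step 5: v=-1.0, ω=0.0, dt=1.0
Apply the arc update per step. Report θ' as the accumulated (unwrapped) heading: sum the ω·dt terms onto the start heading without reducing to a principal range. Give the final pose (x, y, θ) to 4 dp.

step 1: θ'=-3.0354 (R=-0.5000) → pose (-2.3006, -2.8507, -3.0354)
step 2: θ'=-3.0354 (straight) → pose (-4.0407, -3.0362, -3.0354)
step 3: θ'=-3.5354 (R=3.5000) → pose (-2.3267, -3.2844, -3.5354)
step 4: θ'=-4.4104 (R=0.2857) → pose (-2.1636, -3.4633, -4.4104)
step 5: θ'=-4.4104 (straight) → pose (-1.8662, -4.4180, -4.4104)

(-1.8662, -4.4180, -4.4104)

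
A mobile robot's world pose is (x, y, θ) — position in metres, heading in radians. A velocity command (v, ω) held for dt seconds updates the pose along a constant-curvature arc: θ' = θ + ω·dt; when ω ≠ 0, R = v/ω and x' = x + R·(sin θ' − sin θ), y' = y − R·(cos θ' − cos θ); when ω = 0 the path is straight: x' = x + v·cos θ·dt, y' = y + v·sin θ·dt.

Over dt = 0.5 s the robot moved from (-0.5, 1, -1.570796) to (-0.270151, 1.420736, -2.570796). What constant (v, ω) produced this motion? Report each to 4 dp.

Δθ = -2.570796 − -1.570796 = -1.000000
ω = Δθ/dt = -1.000000/0.5 = -2.0000
R = −Δy/(cos θ' − cos θ) = 0.5000
v = R·ω = 0.5000·-2.0000 = -1.0000

v = -1.0000, ω = -2.0000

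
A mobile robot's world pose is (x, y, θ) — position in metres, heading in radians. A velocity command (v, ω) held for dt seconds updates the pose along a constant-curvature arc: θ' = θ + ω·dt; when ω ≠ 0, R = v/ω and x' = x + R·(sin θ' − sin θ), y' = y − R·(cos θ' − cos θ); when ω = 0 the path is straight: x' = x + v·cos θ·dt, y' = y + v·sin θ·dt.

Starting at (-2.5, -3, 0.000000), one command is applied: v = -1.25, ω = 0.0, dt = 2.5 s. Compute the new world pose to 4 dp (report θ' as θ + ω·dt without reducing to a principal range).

θ' = 0.0000 + 0.0·2.5 = 0.0000
ω = 0 → straight: x' = -2.5 + -1.25·cos(0.0000)·2.5 = -5.6250
y' = -3 + -1.25·sin(0.0000)·2.5 = -3.0000

(-5.6250, -3.0000, 0.0000)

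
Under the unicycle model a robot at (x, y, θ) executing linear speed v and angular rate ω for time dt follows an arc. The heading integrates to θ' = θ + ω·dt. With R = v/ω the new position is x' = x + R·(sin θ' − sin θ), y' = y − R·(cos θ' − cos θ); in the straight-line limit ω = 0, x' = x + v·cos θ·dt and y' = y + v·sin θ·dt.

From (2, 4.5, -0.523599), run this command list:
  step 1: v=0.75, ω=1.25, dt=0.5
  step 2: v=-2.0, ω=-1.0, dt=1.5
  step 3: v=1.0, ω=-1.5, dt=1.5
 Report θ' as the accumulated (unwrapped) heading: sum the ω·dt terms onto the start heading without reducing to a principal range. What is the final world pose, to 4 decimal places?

(-0.7927, 5.3727, -3.6486)

step 1: θ'=0.1014 (R=0.6000) → pose (2.3607, 4.4227, 0.1014)
step 2: θ'=-1.3986 (R=2.0000) → pose (0.1879, 6.0697, -1.3986)
step 3: θ'=-3.6486 (R=-0.6667) → pose (-0.7927, 5.3727, -3.6486)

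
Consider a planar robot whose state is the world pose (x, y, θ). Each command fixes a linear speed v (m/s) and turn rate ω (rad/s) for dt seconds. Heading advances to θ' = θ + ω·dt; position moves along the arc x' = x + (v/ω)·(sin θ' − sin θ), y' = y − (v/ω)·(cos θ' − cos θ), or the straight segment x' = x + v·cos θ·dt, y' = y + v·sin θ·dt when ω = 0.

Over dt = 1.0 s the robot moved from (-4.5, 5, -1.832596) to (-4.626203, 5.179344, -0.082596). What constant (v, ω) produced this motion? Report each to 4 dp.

v = -0.2500, ω = 1.7500

Δθ = -0.082596 − -1.832596 = 1.750000
ω = Δθ/dt = 1.750000/1.0 = 1.7500
R = −Δy/(cos θ' − cos θ) = -0.1429
v = R·ω = -0.1429·1.7500 = -0.2500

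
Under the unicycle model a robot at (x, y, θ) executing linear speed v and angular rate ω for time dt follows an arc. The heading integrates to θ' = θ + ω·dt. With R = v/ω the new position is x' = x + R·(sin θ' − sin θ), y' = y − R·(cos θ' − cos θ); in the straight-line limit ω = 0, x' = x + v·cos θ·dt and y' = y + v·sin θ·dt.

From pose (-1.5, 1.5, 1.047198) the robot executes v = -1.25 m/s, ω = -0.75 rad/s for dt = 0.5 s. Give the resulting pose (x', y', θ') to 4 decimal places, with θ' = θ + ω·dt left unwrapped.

θ' = 1.0472 + -0.75·0.5 = 0.6722
R = v/ω = -1.25/-0.75 = 1.6667
x' = -1.5 + 1.6667·(sin 0.6722 − sin 1.0472) = -1.9055
y' = 1.5 − 1.6667·(cos 0.6722 − cos 1.0472) = 1.0292

(-1.9055, 1.0292, 0.6722)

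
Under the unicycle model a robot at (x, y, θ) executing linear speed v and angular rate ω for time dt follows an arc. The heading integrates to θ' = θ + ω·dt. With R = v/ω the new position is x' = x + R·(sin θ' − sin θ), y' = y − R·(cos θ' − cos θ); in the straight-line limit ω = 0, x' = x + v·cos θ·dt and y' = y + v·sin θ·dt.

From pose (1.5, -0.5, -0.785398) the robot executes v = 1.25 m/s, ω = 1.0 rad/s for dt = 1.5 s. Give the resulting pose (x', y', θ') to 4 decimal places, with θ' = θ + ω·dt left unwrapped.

(3.2030, -0.5603, 0.7146)

θ' = -0.7854 + 1.0·1.5 = 0.7146
R = v/ω = 1.25/1.0 = 1.2500
x' = 1.5 + 1.2500·(sin 0.7146 − sin -0.7854) = 3.2030
y' = -0.5 − 1.2500·(cos 0.7146 − cos -0.7854) = -0.5603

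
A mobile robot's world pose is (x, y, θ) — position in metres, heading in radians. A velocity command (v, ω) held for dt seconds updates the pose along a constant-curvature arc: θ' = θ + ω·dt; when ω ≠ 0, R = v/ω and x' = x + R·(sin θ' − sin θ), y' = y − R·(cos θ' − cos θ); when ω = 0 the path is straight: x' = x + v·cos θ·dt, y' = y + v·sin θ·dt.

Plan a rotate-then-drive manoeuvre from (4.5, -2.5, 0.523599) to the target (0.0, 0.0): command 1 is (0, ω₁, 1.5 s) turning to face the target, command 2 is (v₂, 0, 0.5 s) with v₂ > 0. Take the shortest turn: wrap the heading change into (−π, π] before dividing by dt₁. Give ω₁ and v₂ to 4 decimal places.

ω₁ = 1.4073, v₂ = 10.2956

heading to target = atan2(0−-2.5, 0−4.5) = 2.6345
Δθ = wrap(2.6345 − 0.5236) = 2.1109; ω₁ = Δθ/dt₁ = 1.4073
distance = √((0−4.5)² + (0−-2.5)²) = 5.1478; v₂ = distance/dt₂ = 10.2956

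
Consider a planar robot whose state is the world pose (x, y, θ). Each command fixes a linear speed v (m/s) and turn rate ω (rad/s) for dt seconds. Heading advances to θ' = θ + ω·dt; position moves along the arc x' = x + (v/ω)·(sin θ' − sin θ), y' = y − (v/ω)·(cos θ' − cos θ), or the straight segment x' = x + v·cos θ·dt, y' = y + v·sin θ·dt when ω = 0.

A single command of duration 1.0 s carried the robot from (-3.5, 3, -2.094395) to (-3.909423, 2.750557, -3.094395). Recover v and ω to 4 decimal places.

Δθ = -3.094395 − -2.094395 = -1.000000
ω = Δθ/dt = -1.000000/1.0 = -1.0000
R = Δx/(sin θ' − sin θ) = -0.5000
v = R·ω = -0.5000·-1.0000 = 0.5000

v = 0.5000, ω = -1.0000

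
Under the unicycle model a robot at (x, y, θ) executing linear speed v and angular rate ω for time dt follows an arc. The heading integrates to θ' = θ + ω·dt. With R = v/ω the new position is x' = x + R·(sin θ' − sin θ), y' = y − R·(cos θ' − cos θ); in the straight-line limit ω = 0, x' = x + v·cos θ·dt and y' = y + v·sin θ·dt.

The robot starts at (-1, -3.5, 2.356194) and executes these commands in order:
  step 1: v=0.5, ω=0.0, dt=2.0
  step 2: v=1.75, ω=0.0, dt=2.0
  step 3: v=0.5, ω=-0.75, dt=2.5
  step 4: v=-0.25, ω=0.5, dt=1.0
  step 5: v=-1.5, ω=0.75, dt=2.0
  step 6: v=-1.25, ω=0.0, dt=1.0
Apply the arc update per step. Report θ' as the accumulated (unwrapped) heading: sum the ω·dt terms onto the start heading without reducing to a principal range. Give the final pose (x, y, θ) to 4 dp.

(-2.7806, -2.8792, 2.4812)

step 1: θ'=2.3562 (straight) → pose (-1.7071, -2.7929, 2.3562)
step 2: θ'=2.3562 (straight) → pose (-4.1820, -0.3180, 2.3562)
step 3: θ'=0.4812 (R=-0.6667) → pose (-4.0191, 0.7443, 0.4812)
step 4: θ'=0.9812 (R=-0.5000) → pose (-4.2033, 0.5791, 0.9812)
step 5: θ'=2.4812 (R=-2.0000) → pose (-3.7678, -2.1124, 2.4812)
step 6: θ'=2.4812 (straight) → pose (-2.7806, -2.8792, 2.4812)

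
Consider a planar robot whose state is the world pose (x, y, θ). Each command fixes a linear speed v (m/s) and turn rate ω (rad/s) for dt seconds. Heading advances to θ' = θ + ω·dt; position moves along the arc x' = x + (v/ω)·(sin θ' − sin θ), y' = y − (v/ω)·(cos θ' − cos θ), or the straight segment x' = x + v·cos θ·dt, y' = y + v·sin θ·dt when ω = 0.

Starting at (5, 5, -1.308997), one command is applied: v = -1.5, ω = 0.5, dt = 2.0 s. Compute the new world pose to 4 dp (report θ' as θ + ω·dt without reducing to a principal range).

(3.0145, 7.0815, -0.3090)

θ' = -1.3090 + 0.5·2.0 = -0.3090
R = v/ω = -1.5/0.5 = -3.0000
x' = 5 + -3.0000·(sin -0.3090 − sin -1.3090) = 3.0145
y' = 5 − -3.0000·(cos -0.3090 − cos -1.3090) = 7.0815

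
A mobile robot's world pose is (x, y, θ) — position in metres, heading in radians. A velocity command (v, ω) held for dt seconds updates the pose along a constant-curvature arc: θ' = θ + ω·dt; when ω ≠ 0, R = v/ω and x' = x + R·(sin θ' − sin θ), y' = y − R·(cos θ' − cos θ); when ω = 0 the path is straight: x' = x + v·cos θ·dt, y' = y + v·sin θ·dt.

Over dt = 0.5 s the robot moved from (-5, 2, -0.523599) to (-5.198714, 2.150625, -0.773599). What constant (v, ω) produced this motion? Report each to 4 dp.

v = -0.5000, ω = -0.5000

Δθ = -0.773599 − -0.523599 = -0.250000
ω = Δθ/dt = -0.250000/0.5 = -0.5000
R = Δx/(sin θ' − sin θ) = 1.0000
v = R·ω = 1.0000·-0.5000 = -0.5000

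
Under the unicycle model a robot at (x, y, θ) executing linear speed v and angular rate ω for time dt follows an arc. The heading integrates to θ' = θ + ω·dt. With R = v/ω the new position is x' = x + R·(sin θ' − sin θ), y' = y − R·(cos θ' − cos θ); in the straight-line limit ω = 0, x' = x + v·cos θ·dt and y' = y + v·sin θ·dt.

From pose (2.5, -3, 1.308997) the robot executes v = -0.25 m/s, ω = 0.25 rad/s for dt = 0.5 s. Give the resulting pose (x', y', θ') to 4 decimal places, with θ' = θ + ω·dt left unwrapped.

θ' = 1.3090 + 0.25·0.5 = 1.4340
R = v/ω = -0.25/0.25 = -1.0000
x' = 2.5 + -1.0000·(sin 1.4340 − sin 1.3090) = 2.4753
y' = -3 − -1.0000·(cos 1.4340 − cos 1.3090) = -3.1224

(2.4753, -3.1224, 1.4340)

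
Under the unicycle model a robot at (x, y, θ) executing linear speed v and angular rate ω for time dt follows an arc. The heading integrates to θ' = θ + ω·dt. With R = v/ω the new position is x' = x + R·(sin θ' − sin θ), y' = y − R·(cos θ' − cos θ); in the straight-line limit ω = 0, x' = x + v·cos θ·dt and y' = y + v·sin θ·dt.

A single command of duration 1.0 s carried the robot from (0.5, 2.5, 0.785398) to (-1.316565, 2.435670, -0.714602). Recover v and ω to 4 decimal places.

Δθ = -0.714602 − 0.785398 = -1.500000
ω = Δθ/dt = -1.500000/1.0 = -1.5000
R = Δx/(sin θ' − sin θ) = 1.3333
v = R·ω = 1.3333·-1.5000 = -2.0000

v = -2.0000, ω = -1.5000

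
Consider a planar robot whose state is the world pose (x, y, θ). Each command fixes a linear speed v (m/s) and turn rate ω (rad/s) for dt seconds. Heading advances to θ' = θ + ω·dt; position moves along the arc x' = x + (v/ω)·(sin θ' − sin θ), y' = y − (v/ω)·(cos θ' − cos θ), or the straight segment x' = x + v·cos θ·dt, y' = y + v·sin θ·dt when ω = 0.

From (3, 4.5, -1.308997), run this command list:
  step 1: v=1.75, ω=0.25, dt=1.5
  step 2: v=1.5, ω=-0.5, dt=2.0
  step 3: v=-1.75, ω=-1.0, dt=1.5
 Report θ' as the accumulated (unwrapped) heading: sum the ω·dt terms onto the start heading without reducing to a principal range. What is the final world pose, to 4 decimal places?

step 1: θ'=-0.9340 (R=7.0000) → pose (4.1335, 2.1494, -0.9340)
step 2: θ'=-1.9340 (R=-3.0000) → pose (4.5257, -0.7003, -1.9340)
step 3: θ'=-3.4340 (R=1.7500) → pose (6.6660, 0.3537, -3.4340)

(6.6660, 0.3537, -3.4340)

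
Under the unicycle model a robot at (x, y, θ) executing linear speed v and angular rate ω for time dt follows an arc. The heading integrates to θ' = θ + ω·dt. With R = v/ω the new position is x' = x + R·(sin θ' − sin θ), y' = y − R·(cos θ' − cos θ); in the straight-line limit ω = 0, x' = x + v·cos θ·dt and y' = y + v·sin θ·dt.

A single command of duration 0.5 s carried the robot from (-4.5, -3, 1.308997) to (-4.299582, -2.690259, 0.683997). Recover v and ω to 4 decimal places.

v = 0.7500, ω = -1.2500

Δθ = 0.683997 − 1.308997 = -0.625000
ω = Δθ/dt = -0.625000/0.5 = -1.2500
R = −Δy/(cos θ' − cos θ) = -0.6000
v = R·ω = -0.6000·-1.2500 = 0.7500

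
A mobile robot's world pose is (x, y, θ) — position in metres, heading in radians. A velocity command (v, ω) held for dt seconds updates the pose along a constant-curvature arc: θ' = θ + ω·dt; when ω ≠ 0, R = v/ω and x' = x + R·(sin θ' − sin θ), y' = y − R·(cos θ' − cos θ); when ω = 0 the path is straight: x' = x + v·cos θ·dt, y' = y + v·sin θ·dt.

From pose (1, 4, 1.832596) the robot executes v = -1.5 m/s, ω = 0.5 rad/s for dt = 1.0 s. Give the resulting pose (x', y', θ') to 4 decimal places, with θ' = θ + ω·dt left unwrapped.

θ' = 1.8326 + 0.5·1.0 = 2.3326
R = v/ω = -1.5/0.5 = -3.0000
x' = 1 + -3.0000·(sin 2.3326 − sin 1.8326) = 1.7270
y' = 4 − -3.0000·(cos 2.3326 − cos 1.8326) = 2.7058

(1.7270, 2.7058, 2.3326)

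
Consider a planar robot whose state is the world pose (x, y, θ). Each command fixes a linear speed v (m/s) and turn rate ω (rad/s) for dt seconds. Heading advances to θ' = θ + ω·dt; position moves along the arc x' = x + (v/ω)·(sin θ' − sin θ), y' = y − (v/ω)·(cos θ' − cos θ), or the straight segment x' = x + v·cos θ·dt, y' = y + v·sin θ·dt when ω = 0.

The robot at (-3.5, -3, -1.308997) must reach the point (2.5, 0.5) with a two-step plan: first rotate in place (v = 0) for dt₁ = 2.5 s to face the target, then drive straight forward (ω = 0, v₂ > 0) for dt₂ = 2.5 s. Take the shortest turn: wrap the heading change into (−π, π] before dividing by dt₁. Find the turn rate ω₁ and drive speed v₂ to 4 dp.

heading to target = atan2(0.5−-3, 2.5−-3.5) = 0.5281
Δθ = wrap(0.5281 − -1.3090) = 1.8371; ω₁ = Δθ/dt₁ = 0.7348
distance = √((2.5−-3.5)² + (0.5−-3)²) = 6.9462; v₂ = distance/dt₂ = 2.7785

ω₁ = 0.7348, v₂ = 2.7785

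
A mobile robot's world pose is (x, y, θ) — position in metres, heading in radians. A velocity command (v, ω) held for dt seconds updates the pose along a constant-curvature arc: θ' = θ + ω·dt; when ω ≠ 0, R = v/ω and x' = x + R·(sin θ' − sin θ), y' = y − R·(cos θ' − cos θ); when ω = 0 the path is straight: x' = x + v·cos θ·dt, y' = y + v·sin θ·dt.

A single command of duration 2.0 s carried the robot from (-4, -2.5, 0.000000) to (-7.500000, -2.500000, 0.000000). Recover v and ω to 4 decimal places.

Δθ = 0.000000 − 0.000000 = 0.000000
ω = Δθ/dt = 0.000000/2.0 = 0.0000
ω = 0 → v = (Δx·cos θ + Δy·sin θ)/dt = -1.7500

v = -1.7500, ω = 0.0000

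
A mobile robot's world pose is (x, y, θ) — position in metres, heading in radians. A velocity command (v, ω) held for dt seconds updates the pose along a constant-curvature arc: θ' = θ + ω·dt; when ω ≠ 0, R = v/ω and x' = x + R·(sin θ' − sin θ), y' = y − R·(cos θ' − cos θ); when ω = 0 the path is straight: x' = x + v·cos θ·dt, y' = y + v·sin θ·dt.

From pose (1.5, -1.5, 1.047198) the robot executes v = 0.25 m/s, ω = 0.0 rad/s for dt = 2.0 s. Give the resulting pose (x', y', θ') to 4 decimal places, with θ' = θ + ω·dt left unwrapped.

(1.7500, -1.0670, 1.0472)

θ' = 1.0472 + 0.0·2.0 = 1.0472
ω = 0 → straight: x' = 1.5 + 0.25·cos(1.0472)·2.0 = 1.7500
y' = -1.5 + 0.25·sin(1.0472)·2.0 = -1.0670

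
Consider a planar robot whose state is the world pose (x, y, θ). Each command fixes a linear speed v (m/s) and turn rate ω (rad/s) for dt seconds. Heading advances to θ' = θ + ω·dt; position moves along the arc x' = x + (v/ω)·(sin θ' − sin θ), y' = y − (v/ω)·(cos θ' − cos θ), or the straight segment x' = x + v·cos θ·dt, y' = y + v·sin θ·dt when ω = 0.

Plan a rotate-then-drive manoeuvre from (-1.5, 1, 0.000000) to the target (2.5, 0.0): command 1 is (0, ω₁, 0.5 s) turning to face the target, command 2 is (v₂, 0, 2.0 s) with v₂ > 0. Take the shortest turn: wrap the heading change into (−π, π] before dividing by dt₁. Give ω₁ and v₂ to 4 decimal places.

heading to target = atan2(0−1, 2.5−-1.5) = -0.2450
Δθ = wrap(-0.2450 − 0.0000) = -0.2450; ω₁ = Δθ/dt₁ = -0.4900
distance = √((2.5−-1.5)² + (0−1)²) = 4.1231; v₂ = distance/dt₂ = 2.0616

ω₁ = -0.4900, v₂ = 2.0616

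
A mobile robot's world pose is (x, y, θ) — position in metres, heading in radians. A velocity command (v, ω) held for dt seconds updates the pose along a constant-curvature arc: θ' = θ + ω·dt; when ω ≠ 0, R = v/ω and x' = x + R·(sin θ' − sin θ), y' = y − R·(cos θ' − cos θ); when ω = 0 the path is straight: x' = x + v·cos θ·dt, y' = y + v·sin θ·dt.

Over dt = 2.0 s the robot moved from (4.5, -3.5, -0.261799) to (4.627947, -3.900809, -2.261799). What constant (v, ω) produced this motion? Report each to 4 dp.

v = 0.2500, ω = -1.0000

Δθ = -2.261799 − -0.261799 = -2.000000
ω = Δθ/dt = -2.000000/2.0 = -1.0000
R = −Δy/(cos θ' − cos θ) = -0.2500
v = R·ω = -0.2500·-1.0000 = 0.2500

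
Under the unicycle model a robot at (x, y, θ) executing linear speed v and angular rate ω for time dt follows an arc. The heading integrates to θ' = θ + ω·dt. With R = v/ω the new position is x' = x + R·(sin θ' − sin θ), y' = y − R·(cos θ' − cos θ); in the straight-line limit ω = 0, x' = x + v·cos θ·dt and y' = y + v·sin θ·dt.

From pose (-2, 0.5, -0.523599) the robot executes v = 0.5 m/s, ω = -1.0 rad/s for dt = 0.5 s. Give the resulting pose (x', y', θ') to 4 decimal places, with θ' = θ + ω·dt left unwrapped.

(-1.8230, 0.3271, -1.0236)

θ' = -0.5236 + -1.0·0.5 = -1.0236
R = v/ω = 0.5/-1.0 = -0.5000
x' = -2 + -0.5000·(sin -1.0236 − sin -0.5236) = -1.8230
y' = 0.5 − -0.5000·(cos -1.0236 − cos -0.5236) = 0.3271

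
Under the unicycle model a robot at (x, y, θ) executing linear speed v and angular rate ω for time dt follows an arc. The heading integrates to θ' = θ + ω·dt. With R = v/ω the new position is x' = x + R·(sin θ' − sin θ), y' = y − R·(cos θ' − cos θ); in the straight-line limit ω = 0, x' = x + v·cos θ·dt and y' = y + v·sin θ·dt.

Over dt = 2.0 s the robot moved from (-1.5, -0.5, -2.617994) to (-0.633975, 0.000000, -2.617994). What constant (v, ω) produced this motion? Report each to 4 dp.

Δθ = -2.617994 − -2.617994 = 0.000000
ω = Δθ/dt = 0.000000/2.0 = 0.0000
ω = 0 → v = (Δx·cos θ + Δy·sin θ)/dt = -0.5000

v = -0.5000, ω = 0.0000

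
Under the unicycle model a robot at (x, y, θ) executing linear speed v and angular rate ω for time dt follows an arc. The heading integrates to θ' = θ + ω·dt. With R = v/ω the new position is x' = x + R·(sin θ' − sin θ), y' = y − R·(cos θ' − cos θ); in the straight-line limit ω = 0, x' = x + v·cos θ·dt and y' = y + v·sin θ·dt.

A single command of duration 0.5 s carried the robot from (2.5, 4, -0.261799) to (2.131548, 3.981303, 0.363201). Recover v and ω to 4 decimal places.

Δθ = 0.363201 − -0.261799 = 0.625000
ω = Δθ/dt = 0.625000/0.5 = 1.2500
R = Δx/(sin θ' − sin θ) = -0.6000
v = R·ω = -0.6000·1.2500 = -0.7500

v = -0.7500, ω = 1.2500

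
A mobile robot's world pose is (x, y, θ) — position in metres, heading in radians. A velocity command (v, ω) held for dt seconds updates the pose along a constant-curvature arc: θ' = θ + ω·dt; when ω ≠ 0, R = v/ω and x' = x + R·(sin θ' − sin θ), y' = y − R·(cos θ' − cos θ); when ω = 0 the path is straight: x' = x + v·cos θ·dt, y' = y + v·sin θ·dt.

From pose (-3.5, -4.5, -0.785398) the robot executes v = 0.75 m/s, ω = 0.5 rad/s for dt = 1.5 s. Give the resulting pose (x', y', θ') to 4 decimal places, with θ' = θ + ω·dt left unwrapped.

(-2.4924, -4.9384, -0.0354)

θ' = -0.7854 + 0.5·1.5 = -0.0354
R = v/ω = 0.75/0.5 = 1.5000
x' = -3.5 + 1.5000·(sin -0.0354 − sin -0.7854) = -2.4924
y' = -4.5 − 1.5000·(cos -0.0354 − cos -0.7854) = -4.9384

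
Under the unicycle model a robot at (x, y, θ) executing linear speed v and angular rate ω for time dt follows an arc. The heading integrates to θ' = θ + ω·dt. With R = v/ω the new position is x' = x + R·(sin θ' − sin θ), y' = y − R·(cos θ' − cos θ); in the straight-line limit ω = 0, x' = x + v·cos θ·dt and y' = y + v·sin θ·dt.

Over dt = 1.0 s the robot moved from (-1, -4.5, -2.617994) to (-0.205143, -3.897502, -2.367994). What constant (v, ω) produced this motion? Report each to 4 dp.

Δθ = -2.367994 − -2.617994 = 0.250000
ω = Δθ/dt = 0.250000/1.0 = 0.2500
R = Δx/(sin θ' − sin θ) = -4.0000
v = R·ω = -4.0000·0.2500 = -1.0000

v = -1.0000, ω = 0.2500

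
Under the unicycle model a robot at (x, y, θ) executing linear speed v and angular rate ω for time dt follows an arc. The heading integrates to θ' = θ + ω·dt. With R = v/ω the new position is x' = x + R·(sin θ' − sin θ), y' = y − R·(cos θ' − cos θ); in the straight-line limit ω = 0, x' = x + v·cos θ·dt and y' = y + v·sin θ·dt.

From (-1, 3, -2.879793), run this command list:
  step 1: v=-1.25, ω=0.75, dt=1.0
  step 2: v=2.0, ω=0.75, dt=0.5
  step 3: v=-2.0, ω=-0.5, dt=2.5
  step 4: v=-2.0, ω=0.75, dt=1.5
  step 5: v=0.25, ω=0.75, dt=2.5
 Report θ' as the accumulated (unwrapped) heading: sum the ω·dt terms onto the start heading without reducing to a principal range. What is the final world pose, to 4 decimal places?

step 1: θ'=-2.1298 (R=-1.6667) → pose (-0.0184, 3.7260, -2.1298)
step 2: θ'=-1.7548 (R=2.6667) → pose (-0.3793, 2.7996, -1.7548)
step 3: θ'=-3.0048 (R=4.0000) → pose (3.0077, 6.0304, -3.0048)
step 4: θ'=-1.8798 (R=-2.6667) → pose (5.1844, 7.8612, -1.8798)
step 5: θ'=-0.0048 (R=0.3333) → pose (5.5004, 7.4266, -0.0048)

(5.5004, 7.4266, -0.0048)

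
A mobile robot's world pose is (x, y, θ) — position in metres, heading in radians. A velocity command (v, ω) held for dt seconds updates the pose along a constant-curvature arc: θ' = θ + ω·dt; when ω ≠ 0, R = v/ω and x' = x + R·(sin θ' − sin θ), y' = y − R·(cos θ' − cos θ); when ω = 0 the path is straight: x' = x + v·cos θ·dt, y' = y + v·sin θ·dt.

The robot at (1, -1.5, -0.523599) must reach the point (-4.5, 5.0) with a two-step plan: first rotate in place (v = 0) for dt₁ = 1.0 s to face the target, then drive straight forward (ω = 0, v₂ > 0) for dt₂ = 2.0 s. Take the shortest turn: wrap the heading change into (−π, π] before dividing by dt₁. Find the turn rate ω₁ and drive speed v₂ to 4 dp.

heading to target = atan2(5−-1.5, -4.5−1) = 2.2731
Δθ = wrap(2.2731 − -0.5236) = 2.7967; ω₁ = Δθ/dt₁ = 2.7967
distance = √((-4.5−1)² + (5−-1.5)²) = 8.5147; v₂ = distance/dt₂ = 4.2573

ω₁ = 2.7967, v₂ = 4.2573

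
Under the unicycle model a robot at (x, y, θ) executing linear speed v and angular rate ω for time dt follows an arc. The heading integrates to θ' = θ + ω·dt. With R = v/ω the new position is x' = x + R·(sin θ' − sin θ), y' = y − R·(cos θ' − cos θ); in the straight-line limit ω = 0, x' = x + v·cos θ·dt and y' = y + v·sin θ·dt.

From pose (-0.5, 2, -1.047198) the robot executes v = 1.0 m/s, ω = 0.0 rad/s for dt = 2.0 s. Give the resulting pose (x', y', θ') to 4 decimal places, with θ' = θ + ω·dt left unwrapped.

θ' = -1.0472 + 0.0·2.0 = -1.0472
ω = 0 → straight: x' = -0.5 + 1.0·cos(-1.0472)·2.0 = 0.5000
y' = 2 + 1.0·sin(-1.0472)·2.0 = 0.2679

(0.5000, 0.2679, -1.0472)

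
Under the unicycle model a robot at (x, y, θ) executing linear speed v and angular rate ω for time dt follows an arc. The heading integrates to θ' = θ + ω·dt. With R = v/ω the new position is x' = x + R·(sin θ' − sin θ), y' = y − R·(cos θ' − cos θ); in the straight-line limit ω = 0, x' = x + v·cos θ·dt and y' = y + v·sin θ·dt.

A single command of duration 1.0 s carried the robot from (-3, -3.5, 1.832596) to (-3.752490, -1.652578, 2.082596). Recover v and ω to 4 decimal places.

v = 2.0000, ω = 0.2500

Δθ = 2.082596 − 1.832596 = 0.250000
ω = Δθ/dt = 0.250000/1.0 = 0.2500
R = −Δy/(cos θ' − cos θ) = 8.0000
v = R·ω = 8.0000·0.2500 = 2.0000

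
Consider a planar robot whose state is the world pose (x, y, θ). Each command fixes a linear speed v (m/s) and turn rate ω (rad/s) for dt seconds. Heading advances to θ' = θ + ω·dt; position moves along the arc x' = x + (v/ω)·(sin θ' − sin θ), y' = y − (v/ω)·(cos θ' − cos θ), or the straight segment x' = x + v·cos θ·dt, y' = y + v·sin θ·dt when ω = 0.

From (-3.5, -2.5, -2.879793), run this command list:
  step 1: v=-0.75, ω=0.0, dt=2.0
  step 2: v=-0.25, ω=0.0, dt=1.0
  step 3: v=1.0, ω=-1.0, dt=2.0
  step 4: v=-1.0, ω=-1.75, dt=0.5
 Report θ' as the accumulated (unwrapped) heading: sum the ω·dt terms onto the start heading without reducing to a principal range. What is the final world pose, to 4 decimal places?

step 1: θ'=-2.8798 (straight) → pose (-2.0511, -2.1118, -2.8798)
step 2: θ'=-2.8798 (straight) → pose (-1.8096, -2.0471, -2.8798)
step 3: θ'=-4.8798 (R=-1.0000) → pose (-3.0545, -0.9145, -4.8798)
step 4: θ'=-5.7548 (R=0.5714) → pose (-3.3298, -1.3128, -5.7548)

(-3.3298, -1.3128, -5.7548)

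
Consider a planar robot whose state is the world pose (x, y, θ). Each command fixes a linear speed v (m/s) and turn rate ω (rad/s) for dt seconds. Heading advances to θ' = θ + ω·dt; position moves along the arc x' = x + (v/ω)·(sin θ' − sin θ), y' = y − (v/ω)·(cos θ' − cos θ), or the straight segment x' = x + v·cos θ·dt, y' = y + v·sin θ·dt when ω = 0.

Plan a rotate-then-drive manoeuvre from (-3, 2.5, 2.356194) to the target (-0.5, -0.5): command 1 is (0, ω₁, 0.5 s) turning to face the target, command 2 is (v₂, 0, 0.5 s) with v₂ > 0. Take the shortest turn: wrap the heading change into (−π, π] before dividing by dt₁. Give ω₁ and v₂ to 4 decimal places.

ω₁ = 6.1019, v₂ = 7.8102

heading to target = atan2(-0.5−2.5, -0.5−-3) = -0.8761
Δθ = wrap(-0.8761 − 2.3562) = 3.0509; ω₁ = Δθ/dt₁ = 6.1019
distance = √((-0.5−-3)² + (-0.5−2.5)²) = 3.9051; v₂ = distance/dt₂ = 7.8102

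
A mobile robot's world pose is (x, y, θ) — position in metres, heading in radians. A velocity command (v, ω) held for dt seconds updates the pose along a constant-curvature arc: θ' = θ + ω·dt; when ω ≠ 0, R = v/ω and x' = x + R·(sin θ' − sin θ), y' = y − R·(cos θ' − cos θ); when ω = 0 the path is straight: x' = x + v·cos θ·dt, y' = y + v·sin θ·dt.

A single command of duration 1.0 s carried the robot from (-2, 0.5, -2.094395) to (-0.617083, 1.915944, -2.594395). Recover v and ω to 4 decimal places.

Δθ = -2.594395 − -2.094395 = -0.500000
ω = Δθ/dt = -0.500000/1.0 = -0.5000
R = −Δy/(cos θ' − cos θ) = 4.0000
v = R·ω = 4.0000·-0.5000 = -2.0000

v = -2.0000, ω = -0.5000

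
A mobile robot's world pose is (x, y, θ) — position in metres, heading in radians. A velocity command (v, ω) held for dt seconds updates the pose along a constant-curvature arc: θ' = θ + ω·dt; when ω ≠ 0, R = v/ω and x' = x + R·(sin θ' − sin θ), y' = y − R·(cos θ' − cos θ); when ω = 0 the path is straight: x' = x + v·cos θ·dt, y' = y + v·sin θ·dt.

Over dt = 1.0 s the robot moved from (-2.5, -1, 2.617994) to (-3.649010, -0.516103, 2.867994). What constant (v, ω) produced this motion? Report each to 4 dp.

Δθ = 2.867994 − 2.617994 = 0.250000
ω = Δθ/dt = 0.250000/1.0 = 0.2500
R = Δx/(sin θ' − sin θ) = 5.0000
v = R·ω = 5.0000·0.2500 = 1.2500

v = 1.2500, ω = 0.2500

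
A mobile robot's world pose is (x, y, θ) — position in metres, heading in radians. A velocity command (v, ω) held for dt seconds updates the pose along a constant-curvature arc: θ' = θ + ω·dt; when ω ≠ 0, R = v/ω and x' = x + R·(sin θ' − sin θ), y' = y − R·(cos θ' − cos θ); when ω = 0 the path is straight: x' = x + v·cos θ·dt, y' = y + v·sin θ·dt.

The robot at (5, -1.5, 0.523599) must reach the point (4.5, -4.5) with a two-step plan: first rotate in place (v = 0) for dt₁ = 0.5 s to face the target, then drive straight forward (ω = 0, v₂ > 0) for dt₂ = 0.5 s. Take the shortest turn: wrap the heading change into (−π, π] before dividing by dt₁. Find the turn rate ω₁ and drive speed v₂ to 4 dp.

ω₁ = -4.5191, v₂ = 6.0828

heading to target = atan2(-4.5−-1.5, 4.5−5) = -1.7359
Δθ = wrap(-1.7359 − 0.5236) = -2.2595; ω₁ = Δθ/dt₁ = -4.5191
distance = √((4.5−5)² + (-4.5−-1.5)²) = 3.0414; v₂ = distance/dt₂ = 6.0828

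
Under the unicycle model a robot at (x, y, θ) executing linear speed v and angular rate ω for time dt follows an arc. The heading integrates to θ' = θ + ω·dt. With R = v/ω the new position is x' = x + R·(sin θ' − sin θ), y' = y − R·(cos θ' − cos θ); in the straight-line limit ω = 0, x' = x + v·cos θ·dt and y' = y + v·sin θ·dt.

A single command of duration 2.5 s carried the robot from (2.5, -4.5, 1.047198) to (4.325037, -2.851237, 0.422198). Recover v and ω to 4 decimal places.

Δθ = 0.422198 − 1.047198 = -0.625000
ω = Δθ/dt = -0.625000/2.5 = -0.2500
R = Δx/(sin θ' − sin θ) = -4.0000
v = R·ω = -4.0000·-0.2500 = 1.0000

v = 1.0000, ω = -0.2500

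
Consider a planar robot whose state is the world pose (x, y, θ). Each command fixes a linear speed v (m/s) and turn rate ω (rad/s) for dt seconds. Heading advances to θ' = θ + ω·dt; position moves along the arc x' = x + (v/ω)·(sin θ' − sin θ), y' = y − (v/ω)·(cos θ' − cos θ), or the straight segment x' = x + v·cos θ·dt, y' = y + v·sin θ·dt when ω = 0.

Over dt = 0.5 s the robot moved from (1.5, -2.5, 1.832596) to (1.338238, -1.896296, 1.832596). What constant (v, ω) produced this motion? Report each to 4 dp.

Δθ = 1.832596 − 1.832596 = 0.000000
ω = Δθ/dt = 0.000000/0.5 = 0.0000
ω = 0 → v = (Δx·cos θ + Δy·sin θ)/dt = 1.2500

v = 1.2500, ω = 0.0000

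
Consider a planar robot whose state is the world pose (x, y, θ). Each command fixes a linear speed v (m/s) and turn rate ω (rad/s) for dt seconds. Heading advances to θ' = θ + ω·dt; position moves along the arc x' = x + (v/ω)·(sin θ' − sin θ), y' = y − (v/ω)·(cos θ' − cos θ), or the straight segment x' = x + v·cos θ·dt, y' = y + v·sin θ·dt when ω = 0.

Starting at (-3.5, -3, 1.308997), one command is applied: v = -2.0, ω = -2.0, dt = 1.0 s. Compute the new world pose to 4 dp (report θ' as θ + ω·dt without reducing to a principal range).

(-5.1032, -3.5118, -0.6910)

θ' = 1.3090 + -2.0·1.0 = -0.6910
R = v/ω = -2.0/-2.0 = 1.0000
x' = -3.5 + 1.0000·(sin -0.6910 − sin 1.3090) = -5.1032
y' = -3 − 1.0000·(cos -0.6910 − cos 1.3090) = -3.5118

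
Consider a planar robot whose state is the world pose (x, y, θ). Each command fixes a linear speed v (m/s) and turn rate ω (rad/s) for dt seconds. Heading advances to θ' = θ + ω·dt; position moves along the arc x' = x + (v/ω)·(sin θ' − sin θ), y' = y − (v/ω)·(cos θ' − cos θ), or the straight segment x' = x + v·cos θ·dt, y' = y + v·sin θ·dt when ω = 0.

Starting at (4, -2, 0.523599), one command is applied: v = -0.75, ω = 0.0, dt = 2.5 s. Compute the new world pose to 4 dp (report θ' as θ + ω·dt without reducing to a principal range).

θ' = 0.5236 + 0.0·2.5 = 0.5236
ω = 0 → straight: x' = 4 + -0.75·cos(0.5236)·2.5 = 2.3762
y' = -2 + -0.75·sin(0.5236)·2.5 = -2.9375

(2.3762, -2.9375, 0.5236)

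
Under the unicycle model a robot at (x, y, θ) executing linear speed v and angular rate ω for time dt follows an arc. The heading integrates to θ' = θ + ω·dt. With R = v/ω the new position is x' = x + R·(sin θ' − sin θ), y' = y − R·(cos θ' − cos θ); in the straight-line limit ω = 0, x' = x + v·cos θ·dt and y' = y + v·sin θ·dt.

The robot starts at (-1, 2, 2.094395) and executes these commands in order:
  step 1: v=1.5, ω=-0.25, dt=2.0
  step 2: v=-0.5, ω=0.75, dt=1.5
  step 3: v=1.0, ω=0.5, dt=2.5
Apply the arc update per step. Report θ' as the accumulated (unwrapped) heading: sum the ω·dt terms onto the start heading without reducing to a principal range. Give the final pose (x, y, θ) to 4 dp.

(-3.7013, 3.7946, 3.9694)

step 1: θ'=1.5944 (R=-6.0000) → pose (-1.8022, 4.8584, 1.5944)
step 2: θ'=2.7194 (R=-0.6667) → pose (-1.4089, 4.2660, 2.7194)
step 3: θ'=3.9694 (R=2.0000) → pose (-3.7013, 3.7946, 3.9694)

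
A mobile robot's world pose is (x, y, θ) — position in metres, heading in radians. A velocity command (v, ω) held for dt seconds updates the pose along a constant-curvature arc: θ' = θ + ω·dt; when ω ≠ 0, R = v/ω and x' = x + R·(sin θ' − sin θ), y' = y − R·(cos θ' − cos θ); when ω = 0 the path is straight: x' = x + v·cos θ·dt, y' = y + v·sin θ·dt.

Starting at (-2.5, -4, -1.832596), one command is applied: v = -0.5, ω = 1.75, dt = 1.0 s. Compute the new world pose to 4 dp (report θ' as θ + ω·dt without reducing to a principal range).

θ' = -1.8326 + 1.75·1.0 = -0.0826
R = v/ω = -0.5/1.75 = -0.2857
x' = -2.5 + -0.2857·(sin -0.0826 − sin -1.8326) = -2.7524
y' = -4 − -0.2857·(cos -0.0826 − cos -1.8326) = -3.6413

(-2.7524, -3.6413, -0.0826)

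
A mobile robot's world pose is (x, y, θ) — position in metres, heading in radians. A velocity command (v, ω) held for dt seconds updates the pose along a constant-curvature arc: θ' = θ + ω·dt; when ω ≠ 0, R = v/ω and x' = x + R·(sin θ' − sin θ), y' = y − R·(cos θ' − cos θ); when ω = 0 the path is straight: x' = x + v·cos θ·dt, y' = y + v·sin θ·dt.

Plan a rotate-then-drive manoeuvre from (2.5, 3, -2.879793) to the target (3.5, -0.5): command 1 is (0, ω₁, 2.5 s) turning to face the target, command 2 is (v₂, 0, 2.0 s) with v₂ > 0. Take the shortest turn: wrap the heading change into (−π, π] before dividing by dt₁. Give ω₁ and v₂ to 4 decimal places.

ω₁ = 0.6349, v₂ = 1.8200

heading to target = atan2(-0.5−3, 3.5−2.5) = -1.2925
Δθ = wrap(-1.2925 − -2.8798) = 1.5873; ω₁ = Δθ/dt₁ = 0.6349
distance = √((3.5−2.5)² + (-0.5−3)²) = 3.6401; v₂ = distance/dt₂ = 1.8200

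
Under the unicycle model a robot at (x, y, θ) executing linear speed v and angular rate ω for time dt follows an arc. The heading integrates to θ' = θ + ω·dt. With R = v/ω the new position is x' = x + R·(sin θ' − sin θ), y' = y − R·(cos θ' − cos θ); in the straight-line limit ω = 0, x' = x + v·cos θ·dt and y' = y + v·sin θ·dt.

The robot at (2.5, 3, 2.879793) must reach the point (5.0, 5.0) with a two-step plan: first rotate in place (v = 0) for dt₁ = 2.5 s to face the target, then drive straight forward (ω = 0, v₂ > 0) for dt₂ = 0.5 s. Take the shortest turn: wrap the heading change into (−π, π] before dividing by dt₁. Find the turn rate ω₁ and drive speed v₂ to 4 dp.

heading to target = atan2(5−3, 5−2.5) = 0.6747
Δθ = wrap(0.6747 − 2.8798) = -2.2051; ω₁ = Δθ/dt₁ = -0.8820
distance = √((5−2.5)² + (5−3)²) = 3.2016; v₂ = distance/dt₂ = 6.4031

ω₁ = -0.8820, v₂ = 6.4031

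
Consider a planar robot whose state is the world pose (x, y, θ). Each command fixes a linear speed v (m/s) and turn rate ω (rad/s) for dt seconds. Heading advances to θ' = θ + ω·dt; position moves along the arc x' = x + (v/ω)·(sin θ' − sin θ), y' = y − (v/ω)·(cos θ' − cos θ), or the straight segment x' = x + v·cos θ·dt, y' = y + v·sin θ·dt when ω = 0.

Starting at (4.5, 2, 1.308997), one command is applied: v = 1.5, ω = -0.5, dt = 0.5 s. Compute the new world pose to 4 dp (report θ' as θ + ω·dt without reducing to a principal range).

(4.7822, 2.6928, 1.0590)

θ' = 1.3090 + -0.5·0.5 = 1.0590
R = v/ω = 1.5/-0.5 = -3.0000
x' = 4.5 + -3.0000·(sin 1.0590 − sin 1.3090) = 4.7822
y' = 2 − -3.0000·(cos 1.0590 − cos 1.3090) = 2.6928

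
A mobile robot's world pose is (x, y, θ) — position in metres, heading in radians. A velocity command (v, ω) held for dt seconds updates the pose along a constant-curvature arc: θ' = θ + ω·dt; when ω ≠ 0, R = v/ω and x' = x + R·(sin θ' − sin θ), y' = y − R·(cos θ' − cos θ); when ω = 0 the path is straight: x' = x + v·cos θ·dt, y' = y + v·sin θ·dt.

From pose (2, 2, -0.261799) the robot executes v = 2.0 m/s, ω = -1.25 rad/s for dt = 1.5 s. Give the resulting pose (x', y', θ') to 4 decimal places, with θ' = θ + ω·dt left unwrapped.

θ' = -0.2618 + -1.25·1.5 = -2.1368
R = v/ω = 2.0/-1.25 = -1.6000
x' = 2 + -1.6000·(sin -2.1368 − sin -0.2618) = 2.9364
y' = 2 − -1.6000·(cos -2.1368 − cos -0.2618) = -0.4035

(2.9364, -0.4035, -2.1368)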